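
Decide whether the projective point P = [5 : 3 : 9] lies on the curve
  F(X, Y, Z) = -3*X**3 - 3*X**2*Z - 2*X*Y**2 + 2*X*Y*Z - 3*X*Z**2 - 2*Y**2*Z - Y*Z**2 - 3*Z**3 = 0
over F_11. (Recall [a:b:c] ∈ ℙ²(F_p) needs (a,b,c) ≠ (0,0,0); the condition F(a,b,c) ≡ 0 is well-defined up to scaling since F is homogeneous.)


F(5,3,9) ≡ 9 (mod 11); P is NOT on the curve.

Evaluate F(5, 3, 9) term-by-term (mod 11).
  -3*X**3 ↦ -3·125·1·1 = -375
  -3*X**2*Z ↦ -3·25·1·9 = -675
  -2*X*Y**2 ↦ -2·5·9·1 = -90
  2*X*Y*Z ↦ 2·5·3·9 = 270
  -3*X*Z**2 ↦ -3·5·1·81 = -1215
  -2*Y**2*Z ↦ -2·1·9·9 = -162
  -Y*Z**2 ↦ -1·1·3·81 = -243
  -3*Z**3 ↦ -3·1·1·729 = -2187
Sum: F(5, 3, 9) = (-375) + (-675) + (-90) + (270) + (-1215) + (-162) + (-243) + (-2187) = -4677.
Reducing mod 11: -4677 ≡ 9 (mod 11).
Since F(a, b, c) ≡ 9 ≠ 0 (mod 11), P does NOT lie on the curve.


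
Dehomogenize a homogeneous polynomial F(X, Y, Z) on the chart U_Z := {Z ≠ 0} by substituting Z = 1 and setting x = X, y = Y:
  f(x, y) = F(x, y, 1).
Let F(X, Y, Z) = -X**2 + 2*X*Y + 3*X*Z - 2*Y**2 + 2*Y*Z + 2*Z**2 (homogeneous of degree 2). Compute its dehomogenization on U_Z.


f(x, y) = -x**2 + 2*x*y + 3*x - 2*y**2 + 2*y + 2

On U_Z we set Z = 1. Each monomial c·X^i·Y^j·Z^k in F becomes c·x^i·y^j·1^k = c·x^i·y^j.
Substituting Z = 1: F(X, Y, 1) = -x**2 + 2*x*y + 3*x - 2*y**2 + 2*y + 2.
Note: deg(f) ≤ deg(F) = 2; strict inequality happens when F is divisible by Z (lost terms).


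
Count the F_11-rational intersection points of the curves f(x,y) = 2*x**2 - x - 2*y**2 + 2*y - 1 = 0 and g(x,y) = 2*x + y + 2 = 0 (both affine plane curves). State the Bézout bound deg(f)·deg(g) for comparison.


Common zeros: ∅; count = 0; Bézout bound = 2.

deg(f) = 2, deg(g) = 1, so Bézout bound = 2.
Scan x ∈ F_11. For each x, list the y ∈ F_11 with f(x, y) ≡ 0 and those with g(x, y) ≡ 0 (mod 11); the common zeros in that column are the intersection.
  x = 0: f ≡ 0 at y ∈ ∅; g ≡ 0 at y ∈ {9}; common: ∅.
  x = 1: f ≡ 0 at y ∈ {0, 1}; g ≡ 0 at y ∈ {7}; common: ∅.
  x = 2: f ≡ 0 at y ∈ {6}; g ≡ 0 at y ∈ {5}; common: ∅.
  x = 3: f ≡ 0 at y ∈ ∅; g ≡ 0 at y ∈ {3}; common: ∅.
  x = 4: f ≡ 0 at y ∈ {6}; g ≡ 0 at y ∈ {1}; common: ∅.
  x = 5: f ≡ 0 at y ∈ {0, 1}; g ≡ 0 at y ∈ {10}; common: ∅.
  x = 6: f ≡ 0 at y ∈ ∅; g ≡ 0 at y ∈ {8}; common: ∅.
  x = 7: f ≡ 0 at y ∈ {4, 8}; g ≡ 0 at y ∈ {6}; common: ∅.
  x = 8: f ≡ 0 at y ∈ ∅; g ≡ 0 at y ∈ {4}; common: ∅.
  x = 9: f ≡ 0 at y ∈ ∅; g ≡ 0 at y ∈ {2}; common: ∅.
  x = 10: f ≡ 0 at y ∈ {4, 8}; g ≡ 0 at y ∈ {0}; common: ∅.
Collecting: common zeros = ∅, so the count is 0.
Comparison with the Bézout bound: 0 ≤ 2 = deg(f)·deg(g), as expected for curves with no common component (the affine F_11-count falls short of the bound because intersections may lie at infinity, over extension fields, or carry multiplicity).


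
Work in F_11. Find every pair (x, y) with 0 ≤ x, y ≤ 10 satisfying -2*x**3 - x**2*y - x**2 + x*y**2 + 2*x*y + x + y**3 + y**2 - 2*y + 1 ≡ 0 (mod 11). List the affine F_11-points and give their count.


Affine F_11-points: {(0, 8), (2, 8), (3, 3), (4, 1), (6, 10), (8, 5), (9, 0), (10, 6), (10, 8)}; count = 9.

For each of the 121 pairs (x, y) ∈ F_11², evaluate f(x, y) mod 11. Record the zeros.
  x = 0: [0↦1, 1↦1, 2↦9, 3↦9, 4↦7, 5↦9, 6↦10, 7↦5, 8↦0, 9↦1, 10↦3]  zeros at y ∈ {8}
  x = 1: [0↦10, 1↦1, 2↦2, 3↦8, 4↦3, 5↦4, 6↦6, 7↦4, 8↦4, 9↦1, 10↦1]  zeros at y ∈ ∅
  x = 2: [0↦5, 1↦7, 2↦10, 3↦9, 4↦10, 5↦8, 6↦9, 7↦8, 8↦0, 9↦2, 10↦9]  zeros at y ∈ {8}
  x = 3: [0↦7, 1↦7, 2↦10, 3↦0, 4↦5, 5↦9, 6↦7, 7↦5, 8↦9, 9↦3, 10↦4]  zeros at y ∈ {3}
  x = 4: [0↦4, 1↦0, 2↦1, 3↦2, 4↦9, 5↦6, 6↦10, 7↦5, 8↦8, 9↦3, 10↦7]  zeros at y ∈ {1}
  x = 5: [0↦6, 1↦7, 2↦4, 3↦3, 4↦10, 5↦9, 6↦6, 7↦7, 8↦7, 9↦1, 10↦6]  zeros at y ∈ ∅
  x = 6: [0↦1, 1↦5, 2↦7, 3↦2, 4↦7, 5↦6, 6↦5, 7↦10, 8↦5, 9↦7, 10↦0]  zeros at y ∈ {10}
  x = 7: [0↦10, 1↦4, 2↦9, 3↦9, 4↦10, 5↦7, 6↦6, 7↦2, 8↦1, 9↦9, 10↦10]  zeros at y ∈ ∅
  x = 8: [0↦10, 1↦3, 2↦9, 3↦1, 4↦7, 5↦0, 6↦8, 7↦4, 8↦5, 9↦6, 10↦2]  zeros at y ∈ {5}
  x = 9: [0↦0, 1↦1, 2↦6, 3↦10, 4↦8, 5↦6, 6↦10, 7↦4, 8↦5, 9↦8, 10↦8]  zeros at y ∈ {0}
  x = 10: [0↦1, 1↦8, 2↦10, 3↦2, 4↦1, 5↦2, 6↦0, 7↦1, 8↦0, 9↦3, 10↦5]  zeros at y ∈ {6, 8}
Collecting zeros: affine points = {(0, 8), (2, 8), (3, 3), (4, 1), (6, 10), (8, 5), (9, 0), (10, 6), (10, 8)}.
Total count |C(F_11)_aff| = 9.


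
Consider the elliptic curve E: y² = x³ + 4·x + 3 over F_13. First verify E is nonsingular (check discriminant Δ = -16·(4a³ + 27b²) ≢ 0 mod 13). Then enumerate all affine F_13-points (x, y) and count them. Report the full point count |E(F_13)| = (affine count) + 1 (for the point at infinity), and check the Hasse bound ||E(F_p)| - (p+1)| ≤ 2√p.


Affine points = {(0, 4), (0, 9), (3, 4), (3, 9), (6, 3), (6, 10), (7, 6), (7, 7), (8, 1), (8, 12), (9, 1), (9, 12), (10, 4), (10, 9), (11, 0)}; affine count = 15; |E(F_13)| = 16.

Discriminant check: Δ ∝ 4a³ + 27b² = 4·4³ + 27·3² = 4·64 + 27·9 ≡ 5 (mod 13). Nonzero ⇒ E is nonsingular.
For each x ∈ F_13, compute rhs = x³ + 4·x + 3 mod 13, then count y ∈ F_13 with y² ≡ rhs.
  x = 0: rhs = 3, matching y values: 4, 9 (2 points).
  x = 1: rhs = 8, matching y values: none (0 points).
  x = 2: rhs = 6, matching y values: none (0 points).
  x = 3: rhs = 3, matching y values: 4, 9 (2 points).
  x = 4: rhs = 5, matching y values: none (0 points).
  x = 5: rhs = 5, matching y values: none (0 points).
  x = 6: rhs = 9, matching y values: 3, 10 (2 points).
  x = 7: rhs = 10, matching y values: 6, 7 (2 points).
  x = 8: rhs = 1, matching y values: 1, 12 (2 points).
  x = 9: rhs = 1, matching y values: 1, 12 (2 points).
  x = 10: rhs = 3, matching y values: 4, 9 (2 points).
  x = 11: rhs = 0, matching y values: 0 (1 points).
  x = 12: rhs = 11, matching y values: none (0 points).
Total affine count: 15.
Full point count |E(F_13)| = 15 + 1 = 16.
Hasse bound: |16 − (13+1)| = |2| = 2 ≤ 2√13 ≈ 7.2111 ✓.


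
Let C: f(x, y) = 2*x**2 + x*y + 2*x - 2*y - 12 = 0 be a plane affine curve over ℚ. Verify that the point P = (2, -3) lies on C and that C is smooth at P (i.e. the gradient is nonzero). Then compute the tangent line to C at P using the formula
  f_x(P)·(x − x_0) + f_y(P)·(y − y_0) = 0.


Tangent line at P: 7*x - 14 = 0.

Step 1: f(2, -3) = 0, so P lies on C.
Step 2: partial derivatives
  f_x(x, y) = 4*x + y + 2, f_y(x, y) = x - 2.
  f_x(P) = 7, f_y(P) = 0 (gradient nonzero, so P is smooth).
Step 3: tangent line at P: 7·(x − 2) + 0·(y − -3) = 0.
Expanding: 7*x - 14 = 0.


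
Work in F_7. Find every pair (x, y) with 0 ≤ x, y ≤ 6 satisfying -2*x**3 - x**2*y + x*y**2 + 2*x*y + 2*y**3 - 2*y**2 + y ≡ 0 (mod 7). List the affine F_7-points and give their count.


Affine F_7-points: {(0, 0), (1, 2), (1, 3), (1, 6), (4, 3), (5, 1)}; count = 6.

For each of the 49 pairs (x, y) ∈ F_7², evaluate f(x, y) mod 7. Record the zeros.
  x = 0: [0↦0, 1↦1, 2↦3, 3↦4, 4↦2, 5↦2, 6↦2]  zeros at y ∈ {0}
  x = 1: [0↦5, 1↦1, 2↦0, 3↦0, 4↦6, 5↦2, 6↦0]  zeros at y ∈ {2, 3, 6}
  x = 2: [0↦5, 1↦1, 2↦2, 3↦6, 4↦4, 5↦1, 6↦2]  zeros at y ∈ ∅
  x = 3: [0↦2, 1↦3, 2↦4, 3↦3, 4↦5, 5↦1, 6↦3]  zeros at y ∈ ∅
  x = 4: [0↦5, 1↦2, 2↦1, 3↦0, 4↦4, 5↦4, 6↦5]  zeros at y ∈ {3}
  x = 5: [0↦2, 1↦0, 2↦2, 3↦6, 4↦3, 5↦5, 6↦3]  zeros at y ∈ {1}
  x = 6: [0↦2, 1↦6, 2↦2, 3↦2, 4↦4, 5↦6, 6↦6]  zeros at y ∈ ∅
Collecting zeros: affine points = {(0, 0), (1, 2), (1, 3), (1, 6), (4, 3), (5, 1)}.
Total count |C(F_7)_aff| = 6.


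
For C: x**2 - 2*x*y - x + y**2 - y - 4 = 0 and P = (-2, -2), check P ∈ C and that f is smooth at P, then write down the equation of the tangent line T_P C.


Tangent line at P: -x - y - 4 = 0.

Step 1: f(-2, -2) = 0, so P lies on C.
Step 2: partial derivatives
  f_x(x, y) = 2*x - 2*y - 1, f_y(x, y) = -2*x + 2*y - 1.
  f_x(P) = -1, f_y(P) = -1 (gradient nonzero, so P is smooth).
Step 3: tangent line at P: -1·(x − -2) + -1·(y − -2) = 0.
Expanding: -x - y - 4 = 0.


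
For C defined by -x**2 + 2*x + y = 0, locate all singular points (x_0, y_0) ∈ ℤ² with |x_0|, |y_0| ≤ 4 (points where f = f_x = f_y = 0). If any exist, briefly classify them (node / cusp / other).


No singular points in the scanned grid; C is smooth there.

Compute partial derivatives:
  f_x = 2 - 2*x.
  f_y = 1.
f_y = 1 is a nonzero constant, so f_y never vanishes: no point (x, y) can satisfy f = f_x = f_y = 0. In particular no (x, y) ∈ {−4, ..., 4}² is singular; the curve is smooth.


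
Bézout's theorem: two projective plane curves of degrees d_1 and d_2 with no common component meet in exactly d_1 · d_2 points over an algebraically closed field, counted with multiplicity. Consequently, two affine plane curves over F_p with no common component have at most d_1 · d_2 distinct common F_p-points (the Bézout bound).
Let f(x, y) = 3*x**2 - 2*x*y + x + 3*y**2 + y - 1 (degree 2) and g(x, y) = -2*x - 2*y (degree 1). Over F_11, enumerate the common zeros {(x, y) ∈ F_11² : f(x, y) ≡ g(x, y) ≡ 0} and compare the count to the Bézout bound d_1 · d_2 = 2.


Common zeros: ∅; count = 0; Bézout bound = 2.

deg(f) = 2, deg(g) = 1, so Bézout bound = 2.
Scan x ∈ F_11. For each x, list the y ∈ F_11 with f(x, y) ≡ 0 and those with g(x, y) ≡ 0 (mod 11); the common zeros in that column are the intersection.
  x = 0: f ≡ 0 at y ∈ ∅; g ≡ 0 at y ∈ {0}; common: ∅.
  x = 1: f ≡ 0 at y ∈ {7, 8}; g ≡ 0 at y ∈ {10}; common: ∅.
  x = 2: f ≡ 0 at y ∈ ∅; g ≡ 0 at y ∈ {9}; common: ∅.
  x = 3: f ≡ 0 at y ∈ ∅; g ≡ 0 at y ∈ {8}; common: ∅.
  x = 4: f ≡ 0 at y ∈ {8, 9}; g ≡ 0 at y ∈ {7}; common: ∅.
  x = 5: f ≡ 0 at y ∈ ∅; g ≡ 0 at y ∈ {6}; common: ∅.
  x = 6: f ≡ 0 at y ∈ ∅; g ≡ 0 at y ∈ {5}; common: ∅.
  x = 7: f ≡ 0 at y ∈ {1, 7}; g ≡ 0 at y ∈ {4}; common: ∅.
  x = 8: f ≡ 0 at y ∈ {1, 4}; g ≡ 0 at y ∈ {3}; common: ∅.
  x = 9: f ≡ 0 at y ∈ {4, 9}; g ≡ 0 at y ∈ {2}; common: ∅.
  x = 10: f ≡ 0 at y ∈ ∅; g ≡ 0 at y ∈ {1}; common: ∅.
Collecting: common zeros = ∅, so the count is 0.
Comparison with the Bézout bound: 0 ≤ 2 = deg(f)·deg(g), as expected for curves with no common component (the affine F_11-count falls short of the bound because intersections may lie at infinity, over extension fields, or carry multiplicity).


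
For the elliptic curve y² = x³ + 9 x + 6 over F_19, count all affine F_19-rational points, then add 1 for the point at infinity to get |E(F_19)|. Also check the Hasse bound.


Affine points = {(0, 5), (0, 14), (1, 4), (1, 15), (4, 7), (4, 12), (5, 9), (5, 10), (8, 1), (8, 18), (11, 7), (11, 12), (14, 8), (14, 11), (15, 1), (15, 18), (16, 3), (16, 16)}; affine count = 18; |E(F_19)| = 19.

Discriminant check: Δ ∝ 4a³ + 27b² = 4·9³ + 27·6² = 4·729 + 27·36 ≡ 12 (mod 19). Nonzero ⇒ E is nonsingular.
For each x ∈ F_19, compute rhs = x³ + 9·x + 6 mod 19, then count y ∈ F_19 with y² ≡ rhs.
  x = 0: rhs = 6, matching y values: 5, 14 (2 points).
  x = 1: rhs = 16, matching y values: 4, 15 (2 points).
  x = 2: rhs = 13, matching y values: none (0 points).
  x = 3: rhs = 3, matching y values: none (0 points).
  x = 4: rhs = 11, matching y values: 7, 12 (2 points).
  x = 5: rhs = 5, matching y values: 9, 10 (2 points).
  x = 6: rhs = 10, matching y values: none (0 points).
  x = 7: rhs = 13, matching y values: none (0 points).
  x = 8: rhs = 1, matching y values: 1, 18 (2 points).
  x = 9: rhs = 18, matching y values: none (0 points).
  x = 10: rhs = 13, matching y values: none (0 points).
  x = 11: rhs = 11, matching y values: 7, 12 (2 points).
  x = 12: rhs = 18, matching y values: none (0 points).
  x = 13: rhs = 2, matching y values: none (0 points).
  x = 14: rhs = 7, matching y values: 8, 11 (2 points).
  x = 15: rhs = 1, matching y values: 1, 18 (2 points).
  x = 16: rhs = 9, matching y values: 3, 16 (2 points).
  x = 17: rhs = 18, matching y values: none (0 points).
  x = 18: rhs = 15, matching y values: none (0 points).
Total affine count: 18.
Full point count |E(F_19)| = 18 + 1 = 19.
Hasse bound: |19 − (19+1)| = |-1| = 1 ≤ 2√19 ≈ 8.7178 ✓.


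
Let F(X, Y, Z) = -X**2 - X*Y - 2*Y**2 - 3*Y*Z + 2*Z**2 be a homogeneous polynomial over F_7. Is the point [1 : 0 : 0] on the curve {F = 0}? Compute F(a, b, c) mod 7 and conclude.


F(1,0,0) ≡ 6 (mod 7); P is NOT on the curve.

Evaluate F(1, 0, 0) term-by-term (mod 7).
  -X**2 ↦ -1·1·1·1 = -1
  -X*Y ↦ -1·1·0·1 = 0
  -2*Y**2 ↦ -2·1·0·1 = 0
  -3*Y*Z ↦ -3·1·0·0 = 0
  2*Z**2 ↦ 2·1·1·0 = 0
Sum: F(1, 0, 0) = (-1) + (0) + (0) + (0) + (0) = -1.
Reducing mod 7: -1 ≡ 6 (mod 7).
Since F(a, b, c) ≡ 6 ≠ 0 (mod 7), P does NOT lie on the curve.


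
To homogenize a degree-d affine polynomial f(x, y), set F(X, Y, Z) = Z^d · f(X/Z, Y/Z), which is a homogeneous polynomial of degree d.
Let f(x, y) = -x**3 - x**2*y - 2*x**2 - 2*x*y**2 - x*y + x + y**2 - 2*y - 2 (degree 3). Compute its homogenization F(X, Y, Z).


F(X, Y, Z) = -X**3 - X**2*Y - 2*X**2*Z - 2*X*Y**2 - X*Y*Z + X*Z**2 + Y**2*Z - 2*Y*Z**2 - 2*Z**3

deg(f) = 3.
Substitute x = X/Z, y = Y/Z into f, then multiply by Z^3.
  monomial -1·x^3·y^0 ↦ -1·X^3·Y^0·Z^0.
  monomial -1·x^2·y^1 ↦ -1·X^2·Y^1·Z^0.
  monomial -2·x^2·y^0 ↦ -2·X^2·Y^0·Z^1.
  monomial -2·x^1·y^2 ↦ -2·X^1·Y^2·Z^0.
  monomial -1·x^1·y^1 ↦ -1·X^1·Y^1·Z^1.
  monomial 1·x^1·y^0 ↦ 1·X^1·Y^0·Z^2.
  monomial 1·x^0·y^2 ↦ 1·X^0·Y^2·Z^1.
  monomial -2·x^0·y^1 ↦ -2·X^0·Y^1·Z^2.
  monomial -2·x^0·y^0 ↦ -2·X^0·Y^0·Z^3.
Collecting: F(X, Y, Z) = -X**3 - X**2*Y - 2*X**2*Z - 2*X*Y**2 - X*Y*Z + X*Z**2 + Y**2*Z - 2*Y*Z**2 - 2*Z**3.


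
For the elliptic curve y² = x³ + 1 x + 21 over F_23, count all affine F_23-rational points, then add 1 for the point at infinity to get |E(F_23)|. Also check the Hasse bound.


Affine points = {(1, 0), (2, 10), (2, 13), (5, 6), (5, 17), (6, 6), (6, 17), (7, 7), (7, 16), (8, 9), (8, 14), (9, 0), (11, 11), (11, 12), (12, 6), (12, 17), (13, 0), (16, 4), (16, 19), (17, 11), (17, 12), (18, 11), (18, 12)}; affine count = 23; |E(F_23)| = 24.

Discriminant check: Δ ∝ 4a³ + 27b² = 4·1³ + 27·21² = 4·1 + 27·441 ≡ 20 (mod 23). Nonzero ⇒ E is nonsingular.
For each x ∈ F_23, compute rhs = x³ + 1·x + 21 mod 23, then count y ∈ F_23 with y² ≡ rhs.
  x = 0: rhs = 21, matching y values: none (0 points).
  x = 1: rhs = 0, matching y values: 0 (1 points).
  x = 2: rhs = 8, matching y values: 10, 13 (2 points).
  x = 3: rhs = 5, matching y values: none (0 points).
  x = 4: rhs = 20, matching y values: none (0 points).
  x = 5: rhs = 13, matching y values: 6, 17 (2 points).
  x = 6: rhs = 13, matching y values: 6, 17 (2 points).
  x = 7: rhs = 3, matching y values: 7, 16 (2 points).
  x = 8: rhs = 12, matching y values: 9, 14 (2 points).
  x = 9: rhs = 0, matching y values: 0 (1 points).
  x = 10: rhs = 19, matching y values: none (0 points).
  x = 11: rhs = 6, matching y values: 11, 12 (2 points).
  x = 12: rhs = 13, matching y values: 6, 17 (2 points).
  x = 13: rhs = 0, matching y values: 0 (1 points).
  x = 14: rhs = 19, matching y values: none (0 points).
  x = 15: rhs = 7, matching y values: none (0 points).
  x = 16: rhs = 16, matching y values: 4, 19 (2 points).
  x = 17: rhs = 6, matching y values: 11, 12 (2 points).
  x = 18: rhs = 6, matching y values: 11, 12 (2 points).
  x = 19: rhs = 22, matching y values: none (0 points).
  x = 20: rhs = 14, matching y values: none (0 points).
  x = 21: rhs = 11, matching y values: none (0 points).
  x = 22: rhs = 19, matching y values: none (0 points).
Total affine count: 23.
Full point count |E(F_23)| = 23 + 1 = 24.
Hasse bound: |24 − (23+1)| = |0| = 0 ≤ 2√23 ≈ 9.5917 ✓.


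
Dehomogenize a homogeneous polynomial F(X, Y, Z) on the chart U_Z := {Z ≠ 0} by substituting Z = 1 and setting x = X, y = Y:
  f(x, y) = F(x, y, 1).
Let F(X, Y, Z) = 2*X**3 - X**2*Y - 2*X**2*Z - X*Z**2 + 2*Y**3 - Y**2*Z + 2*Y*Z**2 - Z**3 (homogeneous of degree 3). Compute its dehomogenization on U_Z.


f(x, y) = 2*x**3 - x**2*y - 2*x**2 - x + 2*y**3 - y**2 + 2*y - 1

On U_Z we set Z = 1. Each monomial c·X^i·Y^j·Z^k in F becomes c·x^i·y^j·1^k = c·x^i·y^j.
Substituting Z = 1: F(X, Y, 1) = 2*x**3 - x**2*y - 2*x**2 - x + 2*y**3 - y**2 + 2*y - 1.
Note: deg(f) ≤ deg(F) = 3; strict inequality happens when F is divisible by Z (lost terms).


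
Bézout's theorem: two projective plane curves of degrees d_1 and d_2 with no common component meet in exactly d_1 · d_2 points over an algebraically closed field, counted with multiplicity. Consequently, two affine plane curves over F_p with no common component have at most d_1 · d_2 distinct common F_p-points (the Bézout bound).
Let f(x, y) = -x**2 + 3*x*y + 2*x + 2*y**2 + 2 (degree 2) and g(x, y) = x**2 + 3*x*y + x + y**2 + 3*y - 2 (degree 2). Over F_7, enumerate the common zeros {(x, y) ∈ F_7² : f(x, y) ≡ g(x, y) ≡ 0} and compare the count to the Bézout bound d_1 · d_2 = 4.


Common zeros: ∅; count = 0; Bézout bound = 4.

deg(f) = 2, deg(g) = 2, so Bézout bound = 4.
Scan x ∈ F_7. For each x, list the y ∈ F_7 with f(x, y) ≡ 0 and those with g(x, y) ≡ 0 (mod 7); the common zeros in that column are the intersection.
  x = 0: f ≡ 0 at y ∈ ∅; g ≡ 0 at y ∈ ∅; common: ∅.
  x = 1: f ≡ 0 at y ∈ ∅; g ≡ 0 at y ∈ {0, 1}; common: ∅.
  x = 2: f ≡ 0 at y ∈ ∅; g ≡ 0 at y ∈ {1, 4}; common: ∅.
  x = 3: f ≡ 0 at y ∈ ∅; g ≡ 0 at y ∈ ∅; common: ∅.
  x = 4: f ≡ 0 at y ∈ ∅; g ≡ 0 at y ∈ ∅; common: ∅.
  x = 5: f ≡ 0 at y ∈ {5}; g ≡ 0 at y ∈ {0, 3}; common: ∅.
  x = 6: f ≡ 0 at y ∈ ∅; g ≡ 0 at y ∈ {3, 4}; common: ∅.
Collecting: common zeros = ∅, so the count is 0.
Comparison with the Bézout bound: 0 ≤ 4 = deg(f)·deg(g), as expected for curves with no common component (the affine F_7-count falls short of the bound because intersections may lie at infinity, over extension fields, or carry multiplicity).


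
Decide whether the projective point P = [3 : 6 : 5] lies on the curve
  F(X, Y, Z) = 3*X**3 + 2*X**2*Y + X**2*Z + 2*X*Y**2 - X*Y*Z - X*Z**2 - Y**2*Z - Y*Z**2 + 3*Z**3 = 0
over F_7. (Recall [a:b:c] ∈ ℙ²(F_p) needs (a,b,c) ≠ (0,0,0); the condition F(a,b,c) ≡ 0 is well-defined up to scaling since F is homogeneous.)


F(3,6,5) ≡ 1 (mod 7); P is NOT on the curve.

Evaluate F(3, 6, 5) term-by-term (mod 7).
  3*X**3 ↦ 3·27·1·1 = 81
  2*X**2*Y ↦ 2·9·6·1 = 108
  X**2*Z ↦ 1·9·1·5 = 45
  2*X*Y**2 ↦ 2·3·36·1 = 216
  -X*Y*Z ↦ -1·3·6·5 = -90
  -X*Z**2 ↦ -1·3·1·25 = -75
  -Y**2*Z ↦ -1·1·36·5 = -180
  -Y*Z**2 ↦ -1·1·6·25 = -150
  3*Z**3 ↦ 3·1·1·125 = 375
Sum: F(3, 6, 5) = (81) + (108) + (45) + (216) + (-90) + (-75) + (-180) + (-150) + (375) = 330.
Reducing mod 7: 330 ≡ 1 (mod 7).
Since F(a, b, c) ≡ 1 ≠ 0 (mod 7), P does NOT lie on the curve.


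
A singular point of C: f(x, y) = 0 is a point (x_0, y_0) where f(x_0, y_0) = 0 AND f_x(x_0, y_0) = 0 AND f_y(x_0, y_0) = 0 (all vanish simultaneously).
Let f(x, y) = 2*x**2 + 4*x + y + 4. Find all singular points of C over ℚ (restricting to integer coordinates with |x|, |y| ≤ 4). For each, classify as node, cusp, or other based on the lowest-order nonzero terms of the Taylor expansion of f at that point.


No singular points in the scanned grid; C is smooth there.

Compute partial derivatives:
  f_x = 4*x + 4.
  f_y = 1.
f_y = 1 is a nonzero constant, so f_y never vanishes: no point (x, y) can satisfy f = f_x = f_y = 0. In particular no (x, y) ∈ {−4, ..., 4}² is singular; the curve is smooth.


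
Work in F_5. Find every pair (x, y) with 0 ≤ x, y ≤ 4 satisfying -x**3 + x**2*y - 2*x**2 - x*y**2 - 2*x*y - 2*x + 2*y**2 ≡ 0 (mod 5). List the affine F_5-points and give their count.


Affine F_5-points: {(0, 0), (1, 0), (1, 1), (2, 0), (2, 1), (2, 2), (2, 3), (2, 4), (3, 4)}; count = 9.

For each of the 25 pairs (x, y) ∈ F_5², evaluate f(x, y) mod 5. Record the zeros.
  x = 0: [0↦0, 1↦2, 2↦3, 3↦3, 4↦2]  zeros at y ∈ {0}
  x = 1: [0↦0, 1↦0, 2↦2, 3↦1, 4↦2]  zeros at y ∈ {0, 1}
  x = 2: [0↦0, 1↦0, 2↦0, 3↦0, 4↦0]  zeros at y ∈ {0, 1, 2, 3, 4}
  x = 3: [0↦4, 1↦1, 2↦1, 3↦4, 4↦0]  zeros at y ∈ {4}
  x = 4: [0↦1, 1↦2, 2↦4, 3↦2, 4↦1]  zeros at y ∈ ∅
Collecting zeros: affine points = {(0, 0), (1, 0), (1, 1), (2, 0), (2, 1), (2, 2), (2, 3), (2, 4), (3, 4)}.
Total count |C(F_5)_aff| = 9.


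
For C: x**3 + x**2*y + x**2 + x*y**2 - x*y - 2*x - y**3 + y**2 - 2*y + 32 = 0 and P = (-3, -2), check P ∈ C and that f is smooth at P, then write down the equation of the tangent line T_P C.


Tangent line at P: 37*x + 6*y + 123 = 0.

Step 1: f(-3, -2) = 0, so P lies on C.
Step 2: partial derivatives
  f_x(x, y) = 3*x**2 + 2*x*y + 2*x + y**2 - y - 2, f_y(x, y) = x**2 + 2*x*y - x - 3*y**2 + 2*y - 2.
  f_x(P) = 37, f_y(P) = 6 (gradient nonzero, so P is smooth).
Step 3: tangent line at P: 37·(x − -3) + 6·(y − -2) = 0.
Expanding: 37*x + 6*y + 123 = 0.


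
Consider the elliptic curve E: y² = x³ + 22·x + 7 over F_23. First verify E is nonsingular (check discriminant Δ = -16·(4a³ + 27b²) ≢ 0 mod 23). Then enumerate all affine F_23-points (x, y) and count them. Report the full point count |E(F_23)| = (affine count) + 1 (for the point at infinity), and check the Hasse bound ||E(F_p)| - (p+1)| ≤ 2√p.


Affine points = {(2, 6), (2, 17), (3, 10), (3, 13), (5, 9), (5, 14), (10, 10), (10, 13), (11, 4), (11, 19), (13, 11), (13, 12), (14, 0), (15, 3), (15, 20), (16, 4), (16, 19), (17, 2), (17, 21), (18, 5), (18, 18), (19, 4), (19, 19), (20, 11), (20, 12), (21, 1), (21, 22)}; affine count = 27; |E(F_23)| = 28.

Discriminant check: Δ ∝ 4a³ + 27b² = 4·22³ + 27·7² = 4·10648 + 27·49 ≡ 8 (mod 23). Nonzero ⇒ E is nonsingular.
For each x ∈ F_23, compute rhs = x³ + 22·x + 7 mod 23, then count y ∈ F_23 with y² ≡ rhs.
  x = 0: rhs = 7, matching y values: none (0 points).
  x = 1: rhs = 7, matching y values: none (0 points).
  x = 2: rhs = 13, matching y values: 6, 17 (2 points).
  x = 3: rhs = 8, matching y values: 10, 13 (2 points).
  x = 4: rhs = 21, matching y values: none (0 points).
  x = 5: rhs = 12, matching y values: 9, 14 (2 points).
  x = 6: rhs = 10, matching y values: none (0 points).
  x = 7: rhs = 21, matching y values: none (0 points).
  x = 8: rhs = 5, matching y values: none (0 points).
  x = 9: rhs = 14, matching y values: none (0 points).
  x = 10: rhs = 8, matching y values: 10, 13 (2 points).
  x = 11: rhs = 16, matching y values: 4, 19 (2 points).
  x = 12: rhs = 21, matching y values: none (0 points).
  x = 13: rhs = 6, matching y values: 11, 12 (2 points).
  x = 14: rhs = 0, matching y values: 0 (1 points).
  x = 15: rhs = 9, matching y values: 3, 20 (2 points).
  x = 16: rhs = 16, matching y values: 4, 19 (2 points).
  x = 17: rhs = 4, matching y values: 2, 21 (2 points).
  x = 18: rhs = 2, matching y values: 5, 18 (2 points).
  x = 19: rhs = 16, matching y values: 4, 19 (2 points).
  x = 20: rhs = 6, matching y values: 11, 12 (2 points).
  x = 21: rhs = 1, matching y values: 1, 22 (2 points).
  x = 22: rhs = 7, matching y values: none (0 points).
Total affine count: 27.
Full point count |E(F_23)| = 27 + 1 = 28.
Hasse bound: |28 − (23+1)| = |4| = 4 ≤ 2√23 ≈ 9.5917 ✓.


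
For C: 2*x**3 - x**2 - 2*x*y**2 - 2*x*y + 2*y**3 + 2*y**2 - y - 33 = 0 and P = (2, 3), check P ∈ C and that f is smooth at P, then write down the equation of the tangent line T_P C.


Tangent line at P: -4*x + 37*y - 103 = 0.

Step 1: f(2, 3) = 0, so P lies on C.
Step 2: partial derivatives
  f_x(x, y) = 6*x**2 - 2*x - 2*y**2 - 2*y, f_y(x, y) = -4*x*y - 2*x + 6*y**2 + 4*y - 1.
  f_x(P) = -4, f_y(P) = 37 (gradient nonzero, so P is smooth).
Step 3: tangent line at P: -4·(x − 2) + 37·(y − 3) = 0.
Expanding: -4*x + 37*y - 103 = 0.


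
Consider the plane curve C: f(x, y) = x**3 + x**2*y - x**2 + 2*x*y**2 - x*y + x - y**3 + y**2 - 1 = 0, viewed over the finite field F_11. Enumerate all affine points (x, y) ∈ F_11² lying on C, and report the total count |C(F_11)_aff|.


Affine F_11-points: {(0, 9), (1, 0), (1, 3), (2, 1), (3, 9), (3, 10), (4, 6), (5, 7), (8, 2), (9, 8)}; count = 10.

For each of the 121 pairs (x, y) ∈ F_11², evaluate f(x, y) mod 11. Record the zeros.
  x = 0: [0↦10, 1↦10, 2↦6, 3↦3, 4↦6, 5↦9, 6↦6, 7↦2, 8↦2, 9↦0, 10↦1]  zeros at y ∈ {9}
  x = 1: [0↦0, 1↦2, 2↦4, 3↦0, 4↦6, 5↦5, 6↦2, 7↦2, 8↦10, 9↦9, 10↦4]  zeros at y ∈ {0, 3}
  x = 2: [0↦5, 1↦0, 2↦10, 3↦7, 4↦7, 5↦4, 6↦3, 7↦9, 8↦5, 9↦7, 10↦9]  zeros at y ∈ {1}
  x = 3: [0↦9, 1↦10, 2↦8, 3↦8, 4↦4, 5↦1, 6↦4, 7↦7, 8↦4, 9↦0, 10↦0]  zeros at y ∈ {9, 10}
  x = 4: [0↦7, 1↦5, 2↦4, 3↦9, 4↦3, 5↦2, 6↦0, 7↦2, 8↦2, 9↦5, 10↦5]  zeros at y ∈ {6}
  x = 5: [0↦5, 1↦2, 2↦4, 3↦5, 4↦10, 5↦2, 6↦8, 7↦0, 8↦5, 9↦6, 10↦8]  zeros at y ∈ {7}
  x = 6: [0↦9, 1↦7, 2↦3, 3↦2, 4↦9, 5↦7, 6↦1, 7↦7, 8↦8, 9↦9, 10↦4]  zeros at y ∈ ∅
  x = 7: [0↦3, 1↦4, 2↦7, 3↦6, 4↦6, 5↦1, 6↦7, 7↦7, 8↦6, 9↦9, 10↦10]  zeros at y ∈ ∅
  x = 8: [0↦4, 1↦10, 2↦0, 3↦1, 4↦7, 5↦1, 6↦10, 7↦6, 8↦5, 9↦1, 10↦10]  zeros at y ∈ {2}
  x = 9: [0↦7, 1↦9, 2↦10, 3↦4, 4↦7, 5↦2, 6↦5, 7↦10, 8↦0, 9↦2, 10↦10]  zeros at y ∈ {8}
  x = 10: [0↦7, 1↦7, 2↦10, 3↦10, 4↦1, 5↦10, 6↦9, 7↦3, 8↦8, 9↦7, 10↦5]  zeros at y ∈ ∅
Collecting zeros: affine points = {(0, 9), (1, 0), (1, 3), (2, 1), (3, 9), (3, 10), (4, 6), (5, 7), (8, 2), (9, 8)}.
Total count |C(F_11)_aff| = 10.


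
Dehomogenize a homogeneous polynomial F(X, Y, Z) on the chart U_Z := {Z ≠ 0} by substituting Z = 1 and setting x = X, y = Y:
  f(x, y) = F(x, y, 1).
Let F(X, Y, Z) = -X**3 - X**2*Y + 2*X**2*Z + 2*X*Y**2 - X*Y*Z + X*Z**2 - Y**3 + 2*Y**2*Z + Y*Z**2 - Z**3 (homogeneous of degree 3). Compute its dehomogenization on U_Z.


f(x, y) = -x**3 - x**2*y + 2*x**2 + 2*x*y**2 - x*y + x - y**3 + 2*y**2 + y - 1

On U_Z we set Z = 1. Each monomial c·X^i·Y^j·Z^k in F becomes c·x^i·y^j·1^k = c·x^i·y^j.
Substituting Z = 1: F(X, Y, 1) = -x**3 - x**2*y + 2*x**2 + 2*x*y**2 - x*y + x - y**3 + 2*y**2 + y - 1.
Note: deg(f) ≤ deg(F) = 3; strict inequality happens when F is divisible by Z (lost terms).


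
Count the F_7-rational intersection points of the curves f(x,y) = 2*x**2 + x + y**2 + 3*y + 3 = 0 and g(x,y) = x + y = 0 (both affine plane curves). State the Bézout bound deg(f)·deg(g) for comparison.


Common zeros: ∅; count = 0; Bézout bound = 2.

deg(f) = 2, deg(g) = 1, so Bézout bound = 2.
Scan x ∈ F_7. For each x, list the y ∈ F_7 with f(x, y) ≡ 0 and those with g(x, y) ≡ 0 (mod 7); the common zeros in that column are the intersection.
  x = 0: f ≡ 0 at y ∈ {1, 3}; g ≡ 0 at y ∈ {0}; common: ∅.
  x = 1: f ≡ 0 at y ∈ ∅; g ≡ 0 at y ∈ {6}; common: ∅.
  x = 2: f ≡ 0 at y ∈ ∅; g ≡ 0 at y ∈ {5}; common: ∅.
  x = 3: f ≡ 0 at y ∈ {1, 3}; g ≡ 0 at y ∈ {4}; common: ∅.
  x = 4: f ≡ 0 at y ∈ {2}; g ≡ 0 at y ∈ {3}; common: ∅.
  x = 5: f ≡ 0 at y ∈ {5, 6}; g ≡ 0 at y ∈ {2}; common: ∅.
  x = 6: f ≡ 0 at y ∈ {2}; g ≡ 0 at y ∈ {1}; common: ∅.
Collecting: common zeros = ∅, so the count is 0.
Comparison with the Bézout bound: 0 ≤ 2 = deg(f)·deg(g), as expected for curves with no common component (the affine F_7-count falls short of the bound because intersections may lie at infinity, over extension fields, or carry multiplicity).


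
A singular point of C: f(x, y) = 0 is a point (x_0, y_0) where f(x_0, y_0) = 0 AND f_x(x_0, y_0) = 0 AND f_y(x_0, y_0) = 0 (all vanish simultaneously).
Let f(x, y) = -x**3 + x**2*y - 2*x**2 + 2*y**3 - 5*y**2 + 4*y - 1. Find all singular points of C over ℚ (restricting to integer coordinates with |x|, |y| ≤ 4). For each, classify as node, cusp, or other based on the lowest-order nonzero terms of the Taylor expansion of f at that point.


Singular points: {(0, 1)}; classification: node.

Compute partial derivatives:
  f_x = -3*x**2 + 2*x*y - 4*x.
  f_y = x**2 + 6*y**2 - 10*y + 4.
Scan x_0 ∈ {−4, ..., 4}. For each x_0, f_y(x_0, y) is a polynomial in y; find its integer roots y ∈ {−4, ..., 4}, then test f_x and f at those candidates.
  x = -4: f_y(-4, y) = 6*y**2 - 10*y + 20; no integer root y with |y| ≤ 4.
  x = -3: f_y(-3, y) = 6*y**2 - 10*y + 13; no integer root y with |y| ≤ 4.
  x = -2: f_y(-2, y) = 6*y**2 - 10*y + 8; no integer root y with |y| ≤ 4.
  x = -1: f_y(-1, y) = 6*y**2 - 10*y + 5; no integer root y with |y| ≤ 4.
  x = 0: f_y(0, y) = 6*y**2 - 10*y + 4; vanishes at y ∈ {1}. (0, 1): f_x = 0, f = 0 — SINGULAR.
  x = 1: f_y(1, y) = 6*y**2 - 10*y + 5; no integer root y with |y| ≤ 4.
  x = 2: f_y(2, y) = 6*y**2 - 10*y + 8; no integer root y with |y| ≤ 4.
  x = 3: f_y(3, y) = 6*y**2 - 10*y + 13; no integer root y with |y| ≤ 4.
  x = 4: f_y(4, y) = 6*y**2 - 10*y + 20; no integer root y with |y| ≤ 4.
Only singular point on the grid: (0, 1).
Classify: substitute x = 0 + u, y = 1 + v and expand: f = -u**3 + u**2*v - u**2 + 2*v**3 + v**2.
No constant or linear terms (consistent with a singular point). Quadratic part: -u**2 + v**2. Cubic part: -u**3 + u**2*v + 2*v**3.
The quadratic part v**2 - u**2 = (v − u)(v + u) splits into two distinct linear factors, so there are two distinct tangent lines y − 1 = ±(x − 0) — this is a node (ordinary double point).
Classification: node.


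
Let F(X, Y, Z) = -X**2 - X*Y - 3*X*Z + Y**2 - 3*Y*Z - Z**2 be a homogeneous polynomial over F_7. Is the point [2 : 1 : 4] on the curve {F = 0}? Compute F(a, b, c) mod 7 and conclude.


F(2,1,4) ≡ 6 (mod 7); P is NOT on the curve.

Evaluate F(2, 1, 4) term-by-term (mod 7).
  -X**2 ↦ -1·4·1·1 = -4
  -X*Y ↦ -1·2·1·1 = -2
  -3*X*Z ↦ -3·2·1·4 = -24
  Y**2 ↦ 1·1·1·1 = 1
  -3*Y*Z ↦ -3·1·1·4 = -12
  -Z**2 ↦ -1·1·1·16 = -16
Sum: F(2, 1, 4) = (-4) + (-2) + (-24) + (1) + (-12) + (-16) = -57.
Reducing mod 7: -57 ≡ 6 (mod 7).
Since F(a, b, c) ≡ 6 ≠ 0 (mod 7), P does NOT lie on the curve.


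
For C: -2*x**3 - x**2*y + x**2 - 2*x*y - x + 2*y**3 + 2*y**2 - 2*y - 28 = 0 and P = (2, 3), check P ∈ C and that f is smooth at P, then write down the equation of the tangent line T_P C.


Tangent line at P: -39*x + 56*y - 90 = 0.

Step 1: f(2, 3) = 0, so P lies on C.
Step 2: partial derivatives
  f_x(x, y) = -6*x**2 - 2*x*y + 2*x - 2*y - 1, f_y(x, y) = -x**2 - 2*x + 6*y**2 + 4*y - 2.
  f_x(P) = -39, f_y(P) = 56 (gradient nonzero, so P is smooth).
Step 3: tangent line at P: -39·(x − 2) + 56·(y − 3) = 0.
Expanding: -39*x + 56*y - 90 = 0.


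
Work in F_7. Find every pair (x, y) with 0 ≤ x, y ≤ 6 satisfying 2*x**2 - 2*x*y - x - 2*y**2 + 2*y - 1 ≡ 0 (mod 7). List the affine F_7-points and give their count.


Affine F_7-points: {(1, 0), (2, 2), (2, 4), (3, 0), (3, 5), (4, 2), (6, 4), (6, 5)}; count = 8.

For each of the 49 pairs (x, y) ∈ F_7², evaluate f(x, y) mod 7. Record the zeros.
  x = 0: [0↦6, 1↦6, 2↦2, 3↦1, 4↦3, 5↦1, 6↦2]  zeros at y ∈ ∅
  x = 1: [0↦0, 1↦5, 2↦6, 3↦3, 4↦3, 5↦6, 6↦5]  zeros at y ∈ {0}
  x = 2: [0↦5, 1↦1, 2↦0, 3↦2, 4↦0, 5↦1, 6↦5]  zeros at y ∈ {2, 4}
  x = 3: [0↦0, 1↦1, 2↦5, 3↦5, 4↦1, 5↦0, 6↦2]  zeros at y ∈ {0, 5}
  x = 4: [0↦6, 1↦5, 2↦0, 3↦5, 4↦6, 5↦3, 6↦3]  zeros at y ∈ {2}
  x = 5: [0↦2, 1↦6, 2↦6, 3↦2, 4↦1, 5↦3, 6↦1]  zeros at y ∈ ∅
  x = 6: [0↦2, 1↦4, 2↦2, 3↦3, 4↦0, 5↦0, 6↦3]  zeros at y ∈ {4, 5}
Collecting zeros: affine points = {(1, 0), (2, 2), (2, 4), (3, 0), (3, 5), (4, 2), (6, 4), (6, 5)}.
Total count |C(F_7)_aff| = 8.


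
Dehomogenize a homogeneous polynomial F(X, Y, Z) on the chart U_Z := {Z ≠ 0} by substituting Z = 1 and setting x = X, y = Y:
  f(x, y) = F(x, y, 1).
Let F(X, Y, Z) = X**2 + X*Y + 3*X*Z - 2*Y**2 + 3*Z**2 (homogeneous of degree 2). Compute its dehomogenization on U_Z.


f(x, y) = x**2 + x*y + 3*x - 2*y**2 + 3

On U_Z we set Z = 1. Each monomial c·X^i·Y^j·Z^k in F becomes c·x^i·y^j·1^k = c·x^i·y^j.
Substituting Z = 1: F(X, Y, 1) = x**2 + x*y + 3*x - 2*y**2 + 3.
Note: deg(f) ≤ deg(F) = 2; strict inequality happens when F is divisible by Z (lost terms).


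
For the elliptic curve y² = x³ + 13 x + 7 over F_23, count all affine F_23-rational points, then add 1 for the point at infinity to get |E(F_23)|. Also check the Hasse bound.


Affine points = {(2, 8), (2, 15), (3, 2), (3, 21), (4, 10), (4, 13), (5, 6), (5, 17), (6, 5), (6, 18), (7, 2), (7, 21), (8, 5), (8, 18), (9, 5), (9, 18), (11, 3), (11, 20), (13, 2), (13, 21), (14, 9), (14, 14), (15, 9), (15, 14), (17, 9), (17, 14), (18, 1), (18, 22), (19, 11), (19, 12), (22, 4), (22, 19)}; affine count = 32; |E(F_23)| = 33.

Discriminant check: Δ ∝ 4a³ + 27b² = 4·13³ + 27·7² = 4·2197 + 27·49 ≡ 14 (mod 23). Nonzero ⇒ E is nonsingular.
For each x ∈ F_23, compute rhs = x³ + 13·x + 7 mod 23, then count y ∈ F_23 with y² ≡ rhs.
  x = 0: rhs = 7, matching y values: none (0 points).
  x = 1: rhs = 21, matching y values: none (0 points).
  x = 2: rhs = 18, matching y values: 8, 15 (2 points).
  x = 3: rhs = 4, matching y values: 2, 21 (2 points).
  x = 4: rhs = 8, matching y values: 10, 13 (2 points).
  x = 5: rhs = 13, matching y values: 6, 17 (2 points).
  x = 6: rhs = 2, matching y values: 5, 18 (2 points).
  x = 7: rhs = 4, matching y values: 2, 21 (2 points).
  x = 8: rhs = 2, matching y values: 5, 18 (2 points).
  x = 9: rhs = 2, matching y values: 5, 18 (2 points).
  x = 10: rhs = 10, matching y values: none (0 points).
  x = 11: rhs = 9, matching y values: 3, 20 (2 points).
  x = 12: rhs = 5, matching y values: none (0 points).
  x = 13: rhs = 4, matching y values: 2, 21 (2 points).
  x = 14: rhs = 12, matching y values: 9, 14 (2 points).
  x = 15: rhs = 12, matching y values: 9, 14 (2 points).
  x = 16: rhs = 10, matching y values: none (0 points).
  x = 17: rhs = 12, matching y values: 9, 14 (2 points).
  x = 18: rhs = 1, matching y values: 1, 22 (2 points).
  x = 19: rhs = 6, matching y values: 11, 12 (2 points).
  x = 20: rhs = 10, matching y values: none (0 points).
  x = 21: rhs = 19, matching y values: none (0 points).
  x = 22: rhs = 16, matching y values: 4, 19 (2 points).
Total affine count: 32.
Full point count |E(F_23)| = 32 + 1 = 33.
Hasse bound: |33 − (23+1)| = |9| = 9 ≤ 2√23 ≈ 9.5917 ✓.


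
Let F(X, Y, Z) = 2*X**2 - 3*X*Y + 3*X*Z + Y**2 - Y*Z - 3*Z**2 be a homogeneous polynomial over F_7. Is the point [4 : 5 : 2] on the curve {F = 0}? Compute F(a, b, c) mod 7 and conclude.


F(4,5,2) ≡ 6 (mod 7); P is NOT on the curve.

Evaluate F(4, 5, 2) term-by-term (mod 7).
  2*X**2 ↦ 2·16·1·1 = 32
  -3*X*Y ↦ -3·4·5·1 = -60
  3*X*Z ↦ 3·4·1·2 = 24
  Y**2 ↦ 1·1·25·1 = 25
  -Y*Z ↦ -1·1·5·2 = -10
  -3*Z**2 ↦ -3·1·1·4 = -12
Sum: F(4, 5, 2) = (32) + (-60) + (24) + (25) + (-10) + (-12) = -1.
Reducing mod 7: -1 ≡ 6 (mod 7).
Since F(a, b, c) ≡ 6 ≠ 0 (mod 7), P does NOT lie on the curve.


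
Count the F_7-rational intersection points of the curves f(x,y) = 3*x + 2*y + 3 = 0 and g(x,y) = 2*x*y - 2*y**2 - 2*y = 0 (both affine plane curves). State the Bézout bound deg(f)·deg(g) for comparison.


Common zeros: {(4, 3), (6, 0)}; count = 2; Bézout bound = 2.

deg(f) = 1, deg(g) = 2, so Bézout bound = 2.
Scan x ∈ F_7. For each x, list the y ∈ F_7 with f(x, y) ≡ 0 and those with g(x, y) ≡ 0 (mod 7); the common zeros in that column are the intersection.
  x = 0: f ≡ 0 at y ∈ {2}; g ≡ 0 at y ∈ {0, 6}; common: ∅.
  x = 1: f ≡ 0 at y ∈ {4}; g ≡ 0 at y ∈ {0}; common: ∅.
  x = 2: f ≡ 0 at y ∈ {6}; g ≡ 0 at y ∈ {0, 1}; common: ∅.
  x = 3: f ≡ 0 at y ∈ {1}; g ≡ 0 at y ∈ {0, 2}; common: ∅.
  x = 4: f ≡ 0 at y ∈ {3}; g ≡ 0 at y ∈ {0, 3}; common: {3}.
  x = 5: f ≡ 0 at y ∈ {5}; g ≡ 0 at y ∈ {0, 4}; common: ∅.
  x = 6: f ≡ 0 at y ∈ {0}; g ≡ 0 at y ∈ {0, 5}; common: {0}.
Collecting: common zeros = {(4, 3), (6, 0)}, so the count is 2.
Comparison with the Bézout bound: 2 ≤ 2 = deg(f)·deg(g), as expected for curves with no common component (the bound is attained).


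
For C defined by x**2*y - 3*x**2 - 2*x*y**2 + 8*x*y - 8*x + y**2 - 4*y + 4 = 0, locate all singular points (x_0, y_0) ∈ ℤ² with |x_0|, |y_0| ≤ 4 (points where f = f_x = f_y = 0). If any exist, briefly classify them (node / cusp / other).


Singular points: {(0, 2)}; classification: node.

Compute partial derivatives:
  f_x = 2*x*y - 6*x - 2*y**2 + 8*y - 8.
  f_y = x**2 - 4*x*y + 8*x + 2*y - 4.
Scan x_0 ∈ {−4, ..., 4}. For each x_0, f_y(x_0, y) is a polynomial in y; find its integer roots y ∈ {−4, ..., 4}, then test f_x and f at those candidates.
  x = -4: f_y(-4, y) = 18*y - 20; no integer root y with |y| ≤ 4.
  x = -3: f_y(-3, y) = 14*y - 19; no integer root y with |y| ≤ 4.
  x = -2: f_y(-2, y) = 10*y - 16; no integer root y with |y| ≤ 4.
  x = -1: f_y(-1, y) = 6*y - 11; no integer root y with |y| ≤ 4.
  x = 0: f_y(0, y) = 2*y - 4; vanishes at y ∈ {2}. (0, 2): f_x = 0, f = 0 — SINGULAR.
  x = 1: f_y(1, y) = 5 - 2*y; no integer root y with |y| ≤ 4.
  x = 2: f_y(2, y) = 16 - 6*y; no integer root y with |y| ≤ 4.
  x = 3: f_y(3, y) = 29 - 10*y; no integer root y with |y| ≤ 4.
  x = 4: f_y(4, y) = 44 - 14*y; no integer root y with |y| ≤ 4.
Only singular point on the grid: (0, 2).
Classify: substitute x = 0 + u, y = 2 + v and expand: f = u**2*v - u**2 - 2*u*v**2 + v**2.
No constant or linear terms (consistent with a singular point). Quadratic part: -u**2 + v**2. Cubic part: u**2*v - 2*u*v**2.
The quadratic part v**2 - u**2 = (v − u)(v + u) splits into two distinct linear factors, so there are two distinct tangent lines y − 2 = ±(x − 0) — this is a node (ordinary double point).
Classification: node.


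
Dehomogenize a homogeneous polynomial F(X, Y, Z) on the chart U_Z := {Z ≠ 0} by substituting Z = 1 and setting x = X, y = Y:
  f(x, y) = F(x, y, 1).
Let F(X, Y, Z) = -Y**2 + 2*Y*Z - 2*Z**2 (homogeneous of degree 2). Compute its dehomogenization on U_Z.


f(x, y) = -y**2 + 2*y - 2

On U_Z we set Z = 1. Each monomial c·X^i·Y^j·Z^k in F becomes c·x^i·y^j·1^k = c·x^i·y^j.
Substituting Z = 1: F(X, Y, 1) = -y**2 + 2*y - 2.
Note: deg(f) ≤ deg(F) = 2; strict inequality happens when F is divisible by Z (lost terms).


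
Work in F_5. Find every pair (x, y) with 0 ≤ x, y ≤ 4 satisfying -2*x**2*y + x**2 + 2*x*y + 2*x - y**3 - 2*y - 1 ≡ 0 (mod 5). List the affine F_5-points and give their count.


Affine F_5-points: {(1, 2), (1, 4), (2, 1), (3, 3), (4, 4)}; count = 5.

For each of the 25 pairs (x, y) ∈ F_5², evaluate f(x, y) mod 5. Record the zeros.
  x = 0: [0↦4, 1↦1, 2↦2, 3↦1, 4↦2]  zeros at y ∈ ∅
  x = 1: [0↦2, 1↦4, 2↦0, 3↦4, 4↦0]  zeros at y ∈ {2, 4}
  x = 2: [0↦2, 1↦0, 2↦2, 3↦2, 4↦4]  zeros at y ∈ {1}
  x = 3: [0↦4, 1↦4, 2↦3, 3↦0, 4↦4]  zeros at y ∈ {3}
  x = 4: [0↦3, 1↦1, 2↦3, 3↦3, 4↦0]  zeros at y ∈ {4}
Collecting zeros: affine points = {(1, 2), (1, 4), (2, 1), (3, 3), (4, 4)}.
Total count |C(F_5)_aff| = 5.


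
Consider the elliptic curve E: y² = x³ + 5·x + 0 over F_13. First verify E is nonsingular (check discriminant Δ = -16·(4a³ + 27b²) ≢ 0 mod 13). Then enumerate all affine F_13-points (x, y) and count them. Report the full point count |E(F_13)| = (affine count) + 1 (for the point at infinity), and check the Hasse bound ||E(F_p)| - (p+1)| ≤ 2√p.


Affine points = {(0, 0), (3, 4), (3, 9), (6, 5), (6, 8), (7, 1), (7, 12), (10, 6), (10, 7)}; affine count = 9; |E(F_13)| = 10.

Discriminant check: Δ ∝ 4a³ + 27b² = 4·5³ + 27·0² = 4·125 + 27·0 ≡ 6 (mod 13). Nonzero ⇒ E is nonsingular.
For each x ∈ F_13, compute rhs = x³ + 5·x + 0 mod 13, then count y ∈ F_13 with y² ≡ rhs.
  x = 0: rhs = 0, matching y values: 0 (1 points).
  x = 1: rhs = 6, matching y values: none (0 points).
  x = 2: rhs = 5, matching y values: none (0 points).
  x = 3: rhs = 3, matching y values: 4, 9 (2 points).
  x = 4: rhs = 6, matching y values: none (0 points).
  x = 5: rhs = 7, matching y values: none (0 points).
  x = 6: rhs = 12, matching y values: 5, 8 (2 points).
  x = 7: rhs = 1, matching y values: 1, 12 (2 points).
  x = 8: rhs = 6, matching y values: none (0 points).
  x = 9: rhs = 7, matching y values: none (0 points).
  x = 10: rhs = 10, matching y values: 6, 7 (2 points).
  x = 11: rhs = 8, matching y values: none (0 points).
  x = 12: rhs = 7, matching y values: none (0 points).
Total affine count: 9.
Full point count |E(F_13)| = 9 + 1 = 10.
Hasse bound: |10 − (13+1)| = |-4| = 4 ≤ 2√13 ≈ 7.2111 ✓.
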